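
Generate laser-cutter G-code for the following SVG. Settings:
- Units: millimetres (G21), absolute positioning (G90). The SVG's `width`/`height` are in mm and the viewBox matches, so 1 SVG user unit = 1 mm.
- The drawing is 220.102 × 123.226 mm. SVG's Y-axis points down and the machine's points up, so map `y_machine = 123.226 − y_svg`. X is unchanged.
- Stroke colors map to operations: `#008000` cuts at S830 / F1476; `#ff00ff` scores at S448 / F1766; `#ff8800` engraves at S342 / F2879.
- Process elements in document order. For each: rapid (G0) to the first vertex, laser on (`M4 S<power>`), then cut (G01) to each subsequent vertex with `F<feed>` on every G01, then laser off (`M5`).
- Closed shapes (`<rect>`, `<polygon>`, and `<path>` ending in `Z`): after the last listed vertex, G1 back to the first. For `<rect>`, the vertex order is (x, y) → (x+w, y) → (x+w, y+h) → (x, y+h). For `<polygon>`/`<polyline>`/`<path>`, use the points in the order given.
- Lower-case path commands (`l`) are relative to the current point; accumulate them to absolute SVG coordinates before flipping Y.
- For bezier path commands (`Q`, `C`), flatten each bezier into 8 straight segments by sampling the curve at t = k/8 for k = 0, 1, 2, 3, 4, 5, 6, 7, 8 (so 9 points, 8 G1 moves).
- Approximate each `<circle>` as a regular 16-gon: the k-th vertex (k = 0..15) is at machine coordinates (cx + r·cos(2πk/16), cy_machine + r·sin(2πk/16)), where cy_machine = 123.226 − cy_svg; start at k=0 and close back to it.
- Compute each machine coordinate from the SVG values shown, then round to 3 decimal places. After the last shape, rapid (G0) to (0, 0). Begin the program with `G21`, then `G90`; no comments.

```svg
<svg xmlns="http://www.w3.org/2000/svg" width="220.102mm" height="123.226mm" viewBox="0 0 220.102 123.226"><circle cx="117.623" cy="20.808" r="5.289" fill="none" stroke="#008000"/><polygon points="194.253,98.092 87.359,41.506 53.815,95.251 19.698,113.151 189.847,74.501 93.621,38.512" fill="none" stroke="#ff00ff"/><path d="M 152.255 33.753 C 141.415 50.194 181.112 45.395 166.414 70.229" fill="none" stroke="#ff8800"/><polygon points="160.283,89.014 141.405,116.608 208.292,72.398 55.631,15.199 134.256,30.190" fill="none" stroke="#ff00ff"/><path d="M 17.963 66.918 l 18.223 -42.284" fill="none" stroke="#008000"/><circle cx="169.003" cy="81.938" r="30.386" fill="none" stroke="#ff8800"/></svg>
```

viewBox `0 0 220.102 123.226` with mm width/height → 1 unit = 1 mm. Flip: y_m = 123.226 − y_svg.

**Shape 1** — `<circle>` circle, stroke `#008000` → cut (S830, F1476). Machine vertices: (122.912,102.418) → (122.509,104.442) → (121.363,106.158) → (119.647,107.304) → (117.623,107.707) → (115.599,107.304) → (113.883,106.158) → (112.737,104.442) → (112.334,102.418) → (112.737,100.394) → (113.883,98.678) → (115.599,97.532) → (117.623,97.129) → (119.647,97.532) → (121.363,98.678) → (122.509,100.394) → (122.912,102.418). Closed: final G1 returns to the first vertex.

**Shape 2** — `<polygon>` closed polygon, stroke `#ff00ff` → score (S448, F1766). Machine vertices: (194.253,25.134) → (87.359,81.720) → (53.815,27.975) → (19.698,10.075) → (189.847,48.725) → (93.621,84.714) → (194.253,25.134). Closed: final G1 returns to the first vertex.

**Shape 3** — `<path>` cubic bezier, stroke `#ff8800` → engrave (S342, F2879). Control points (SVG): P0=(152.255,33.753), P1=(141.415,50.194), P2=(181.112,45.395), P3=(166.414,70.229); sampled at t=k/8. Machine vertices: (152.255,89.473) → (150.354,84.204) → (151.961,80.330) → (155.847,77.255) → (160.781,74.382) → (165.535,71.117) → (168.878,66.861) → (169.581,61.020) → (166.414,52.997). Open path.

**Shape 4** — `<polygon>` closed polygon, stroke `#ff00ff` → score (S448, F1766). Machine vertices: (160.283,34.212) → (141.405,6.618) → (208.292,50.828) → (55.631,108.027) → (134.256,93.036) → (160.283,34.212). Closed: final G1 returns to the first vertex.

**Shape 5** — `<path>` line segment, stroke `#008000` → cut (S830, F1476). Machine vertices: (17.963,56.308) → (36.186,98.592). Open path.

**Shape 6** — `<circle>` circle, stroke `#ff8800` → engrave (S342, F2879). Machine vertices: (199.389,41.288) → (197.076,52.916) → (190.489,62.774) → (180.631,69.361) → (169.003,71.674) → (157.375,69.361) → (147.517,62.774) → (140.930,52.916) → (138.617,41.288) → (140.930,29.660) → (147.517,19.802) → (157.375,13.215) → (169.003,10.902) → (180.631,13.215) → (190.489,19.802) → (197.076,29.660) → (199.389,41.288). Closed: final G1 returns to the first vertex.

G21
G90
G0 X122.912 Y102.418
M4 S830
G01 X122.509 Y104.442 F1476
G01 X121.363 Y106.158 F1476
G01 X119.647 Y107.304 F1476
G01 X117.623 Y107.707 F1476
G01 X115.599 Y107.304 F1476
G01 X113.883 Y106.158 F1476
G01 X112.737 Y104.442 F1476
G01 X112.334 Y102.418 F1476
G01 X112.737 Y100.394 F1476
G01 X113.883 Y98.678 F1476
G01 X115.599 Y97.532 F1476
G01 X117.623 Y97.129 F1476
G01 X119.647 Y97.532 F1476
G01 X121.363 Y98.678 F1476
G01 X122.509 Y100.394 F1476
G01 X122.912 Y102.418 F1476
M5
G0 X194.253 Y25.134
M4 S448
G01 X87.359 Y81.720 F1766
G01 X53.815 Y27.975 F1766
G01 X19.698 Y10.075 F1766
G01 X189.847 Y48.725 F1766
G01 X93.621 Y84.714 F1766
G01 X194.253 Y25.134 F1766
M5
G0 X152.255 Y89.473
M4 S342
G01 X150.354 Y84.204 F2879
G01 X151.961 Y80.330 F2879
G01 X155.847 Y77.255 F2879
G01 X160.781 Y74.382 F2879
G01 X165.535 Y71.117 F2879
G01 X168.878 Y66.861 F2879
G01 X169.581 Y61.020 F2879
G01 X166.414 Y52.997 F2879
M5
G0 X160.283 Y34.212
M4 S448
G01 X141.405 Y6.618 F1766
G01 X208.292 Y50.828 F1766
G01 X55.631 Y108.027 F1766
G01 X134.256 Y93.036 F1766
G01 X160.283 Y34.212 F1766
M5
G0 X17.963 Y56.308
M4 S830
G01 X36.186 Y98.592 F1476
M5
G0 X199.389 Y41.288
M4 S342
G01 X197.076 Y52.916 F2879
G01 X190.489 Y62.774 F2879
G01 X180.631 Y69.361 F2879
G01 X169.003 Y71.674 F2879
G01 X157.375 Y69.361 F2879
G01 X147.517 Y62.774 F2879
G01 X140.930 Y52.916 F2879
G01 X138.617 Y41.288 F2879
G01 X140.930 Y29.660 F2879
G01 X147.517 Y19.802 F2879
G01 X157.375 Y13.215 F2879
G01 X169.003 Y10.902 F2879
G01 X180.631 Y13.215 F2879
G01 X190.489 Y19.802 F2879
G01 X197.076 Y29.660 F2879
G01 X199.389 Y41.288 F2879
M5
G0 X0.000 Y0.000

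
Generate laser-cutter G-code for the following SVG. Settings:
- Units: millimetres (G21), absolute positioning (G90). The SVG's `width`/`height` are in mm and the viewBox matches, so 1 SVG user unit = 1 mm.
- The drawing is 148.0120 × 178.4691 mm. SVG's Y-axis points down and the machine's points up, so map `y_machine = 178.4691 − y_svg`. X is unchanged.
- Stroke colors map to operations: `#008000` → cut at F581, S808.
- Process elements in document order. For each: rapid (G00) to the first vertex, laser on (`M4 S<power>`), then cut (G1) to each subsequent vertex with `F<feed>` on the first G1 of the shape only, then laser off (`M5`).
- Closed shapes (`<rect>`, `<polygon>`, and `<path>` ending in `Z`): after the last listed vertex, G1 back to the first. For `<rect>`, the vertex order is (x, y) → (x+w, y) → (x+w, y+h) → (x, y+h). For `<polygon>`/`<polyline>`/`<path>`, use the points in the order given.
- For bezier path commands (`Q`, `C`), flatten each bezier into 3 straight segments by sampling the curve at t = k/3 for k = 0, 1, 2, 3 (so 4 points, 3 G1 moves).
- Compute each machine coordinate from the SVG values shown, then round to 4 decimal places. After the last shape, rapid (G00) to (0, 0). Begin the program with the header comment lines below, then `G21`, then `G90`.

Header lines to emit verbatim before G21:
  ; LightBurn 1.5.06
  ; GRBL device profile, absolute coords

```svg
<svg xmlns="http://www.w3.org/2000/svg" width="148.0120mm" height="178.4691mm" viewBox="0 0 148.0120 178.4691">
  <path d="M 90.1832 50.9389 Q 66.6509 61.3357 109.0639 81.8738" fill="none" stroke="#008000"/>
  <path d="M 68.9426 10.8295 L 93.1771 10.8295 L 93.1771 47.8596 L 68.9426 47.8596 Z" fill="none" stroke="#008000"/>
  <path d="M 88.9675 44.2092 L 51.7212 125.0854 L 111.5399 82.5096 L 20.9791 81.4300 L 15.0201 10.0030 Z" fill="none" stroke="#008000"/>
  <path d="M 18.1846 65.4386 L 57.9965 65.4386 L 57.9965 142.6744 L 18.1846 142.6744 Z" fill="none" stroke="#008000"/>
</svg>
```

viewBox `0 0 148.0120 178.4691` with mm width/height → 1 unit = 1 mm. Flip: y_m = 178.4691 − y_svg.

**Shape 1** — `<path>` quadratic bezier, stroke `#008000` → cut (S808, F581). Control points (SVG): P0=(90.1832,50.9389), P1=(66.6509,61.3357), P2=(109.0639,81.8738); sampled at t=k/3. Machine vertices: (90.1832,127.5302) → (81.8223,119.4722) → (88.1158,109.1606) → (109.0639,96.5953). Open path.

**Shape 2** — `<path>` rectangle, stroke `#008000` → cut (S808, F581). Machine vertices: (68.9426,167.6396) → (93.1771,167.6396) → (93.1771,130.6095) → (68.9426,130.6095) → (68.9426,167.6396). Closed: final G1 returns to the first vertex.

**Shape 3** — `<path>` closed polygon, stroke `#008000` → cut (S808, F581). Machine vertices: (88.9675,134.2599) → (51.7212,53.3837) → (111.5399,95.9595) → (20.9791,97.0391) → (15.0201,168.4661) → (88.9675,134.2599). Closed: final G1 returns to the first vertex.

**Shape 4** — `<path>` rectangle, stroke `#008000` → cut (S808, F581). Machine vertices: (18.1846,113.0305) → (57.9965,113.0305) → (57.9965,35.7947) → (18.1846,35.7947) → (18.1846,113.0305). Closed: final G1 returns to the first vertex.

; LightBurn 1.5.06
; GRBL device profile, absolute coords
G21
G90
G00 X90.1832 Y127.5302
M4 S808
G1 X81.8223 Y119.4722 F581
G1 X88.1158 Y109.1606
G1 X109.0639 Y96.5953
M5
G00 X68.9426 Y167.6396
M4 S808
G1 X93.1771 Y167.6396 F581
G1 X93.1771 Y130.6095
G1 X68.9426 Y130.6095
G1 X68.9426 Y167.6396
M5
G00 X88.9675 Y134.2599
M4 S808
G1 X51.7212 Y53.3837 F581
G1 X111.5399 Y95.9595
G1 X20.9791 Y97.0391
G1 X15.0201 Y168.4661
G1 X88.9675 Y134.2599
M5
G00 X18.1846 Y113.0305
M4 S808
G1 X57.9965 Y113.0305 F581
G1 X57.9965 Y35.7947
G1 X18.1846 Y35.7947
G1 X18.1846 Y113.0305
M5
G00 X0.0000 Y0.0000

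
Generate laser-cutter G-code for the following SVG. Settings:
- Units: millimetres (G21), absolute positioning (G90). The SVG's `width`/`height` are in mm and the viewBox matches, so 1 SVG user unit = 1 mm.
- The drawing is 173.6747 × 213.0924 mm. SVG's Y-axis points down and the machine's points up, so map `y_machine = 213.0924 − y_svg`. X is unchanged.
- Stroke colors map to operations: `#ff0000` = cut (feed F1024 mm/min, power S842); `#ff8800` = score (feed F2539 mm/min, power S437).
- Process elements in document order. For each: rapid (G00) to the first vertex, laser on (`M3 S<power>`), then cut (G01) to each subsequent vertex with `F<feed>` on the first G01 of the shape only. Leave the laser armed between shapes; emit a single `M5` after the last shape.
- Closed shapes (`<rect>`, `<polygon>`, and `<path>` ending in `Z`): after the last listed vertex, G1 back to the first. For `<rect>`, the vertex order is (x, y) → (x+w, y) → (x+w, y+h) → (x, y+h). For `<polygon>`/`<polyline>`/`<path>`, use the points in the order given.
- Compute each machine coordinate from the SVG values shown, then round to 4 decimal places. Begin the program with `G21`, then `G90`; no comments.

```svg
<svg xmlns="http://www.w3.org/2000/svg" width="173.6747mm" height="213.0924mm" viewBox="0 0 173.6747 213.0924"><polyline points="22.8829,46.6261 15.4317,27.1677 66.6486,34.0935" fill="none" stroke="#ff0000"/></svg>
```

G21
G90
G00 X22.8829 Y166.4663
M3 S842
G01 X15.4317 Y185.9247 F1024
G01 X66.6486 Y178.9989
M5

viewBox `0 0 173.6747 213.0924` with mm width/height → 1 unit = 1 mm. Flip: y_m = 213.0924 − y_svg.

**Shape 1** — `<polyline>` open polyline, stroke `#ff0000` → cut (S842, F1024). Machine vertices: (22.8829,166.4663) → (15.4317,185.9247) → (66.6486,178.9989). Open path.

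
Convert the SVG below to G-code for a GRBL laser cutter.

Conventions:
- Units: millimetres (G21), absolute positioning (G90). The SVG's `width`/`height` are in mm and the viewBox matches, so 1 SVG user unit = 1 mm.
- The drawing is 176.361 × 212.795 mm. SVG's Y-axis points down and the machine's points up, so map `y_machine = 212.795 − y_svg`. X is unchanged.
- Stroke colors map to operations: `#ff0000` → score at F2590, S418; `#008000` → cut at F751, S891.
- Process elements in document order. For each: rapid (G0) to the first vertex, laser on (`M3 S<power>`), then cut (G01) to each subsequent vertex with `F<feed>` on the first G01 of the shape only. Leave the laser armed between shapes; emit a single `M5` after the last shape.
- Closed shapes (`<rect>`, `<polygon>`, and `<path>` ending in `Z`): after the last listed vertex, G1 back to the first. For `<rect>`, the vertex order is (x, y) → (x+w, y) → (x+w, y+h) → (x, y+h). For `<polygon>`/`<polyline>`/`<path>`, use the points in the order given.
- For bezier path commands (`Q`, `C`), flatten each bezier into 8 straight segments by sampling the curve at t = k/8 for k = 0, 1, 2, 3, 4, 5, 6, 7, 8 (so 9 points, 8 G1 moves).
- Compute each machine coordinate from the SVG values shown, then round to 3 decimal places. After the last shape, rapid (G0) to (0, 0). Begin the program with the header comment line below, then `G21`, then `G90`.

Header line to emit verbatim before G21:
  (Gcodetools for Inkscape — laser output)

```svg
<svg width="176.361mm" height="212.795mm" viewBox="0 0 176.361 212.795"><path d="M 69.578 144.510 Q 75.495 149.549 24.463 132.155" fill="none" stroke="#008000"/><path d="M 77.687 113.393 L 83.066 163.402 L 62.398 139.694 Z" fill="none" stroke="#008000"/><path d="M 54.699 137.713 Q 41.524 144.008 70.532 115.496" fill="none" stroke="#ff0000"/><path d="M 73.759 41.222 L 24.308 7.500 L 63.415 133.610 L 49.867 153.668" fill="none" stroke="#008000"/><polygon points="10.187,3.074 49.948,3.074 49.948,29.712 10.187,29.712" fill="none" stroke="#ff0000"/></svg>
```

viewBox `0 0 176.361 212.795` with mm width/height → 1 unit = 1 mm. Flip: y_m = 212.795 − y_svg.

**Shape 1** — `<path>` quadratic bezier, stroke `#008000` → cut (S891, F751). Control points (SVG): P0=(69.578,144.510), P1=(75.495,149.549), P2=(24.463,132.155); sampled at t=k/8. Machine vertices: (69.578,68.285) → (70.167,67.376) → (68.977,67.168) → (66.007,67.660) → (61.258,68.854) → (54.729,70.749) → (46.420,73.345) → (36.331,76.642) → (24.463,80.640). Open path.

**Shape 2** — `<path>` closed polygon, stroke `#008000` → cut (S891, F751). Machine vertices: (77.687,99.402) → (83.066,49.393) → (62.398,73.101) → (77.687,99.402). Closed: final G1 returns to the first vertex.

**Shape 3** — `<path>` quadratic bezier, stroke `#ff0000` → score (S418, F2590). Control points (SVG): P0=(54.699,137.713), P1=(41.524,144.008), P2=(70.532,115.496); sampled at t=k/8. Machine vertices: (54.699,75.082) → (52.064,74.052) → (50.748,74.110) → (50.750,75.255) → (52.070,77.489) → (54.708,80.810) → (58.664,85.218) → (63.939,90.715) → (70.532,97.299). Open path.

**Shape 4** — `<path>` open polyline, stroke `#008000` → cut (S891, F751). Machine vertices: (73.759,171.573) → (24.308,205.295) → (63.415,79.185) → (49.867,59.127). Open path.

**Shape 5** — `<polygon>` rectangle, stroke `#ff0000` → score (S418, F2590). Machine vertices: (10.187,209.721) → (49.948,209.721) → (49.948,183.083) → (10.187,183.083) → (10.187,209.721). Closed: final G1 returns to the first vertex.

(Gcodetools for Inkscape — laser output)
G21
G90
G0 X69.578 Y68.285
M3 S891
G01 X70.167 Y67.376 F751
G01 X68.977 Y67.168
G01 X66.007 Y67.660
G01 X61.258 Y68.854
G01 X54.729 Y70.749
G01 X46.420 Y73.345
G01 X36.331 Y76.642
G01 X24.463 Y80.640
G0 X77.687 Y99.402
M3 S891
G01 X83.066 Y49.393 F751
G01 X62.398 Y73.101
G01 X77.687 Y99.402
G0 X54.699 Y75.082
M3 S418
G01 X52.064 Y74.052 F2590
G01 X50.748 Y74.110
G01 X50.750 Y75.255
G01 X52.070 Y77.489
G01 X54.708 Y80.810
G01 X58.664 Y85.218
G01 X63.939 Y90.715
G01 X70.532 Y97.299
G0 X73.759 Y171.573
M3 S891
G01 X24.308 Y205.295 F751
G01 X63.415 Y79.185
G01 X49.867 Y59.127
G0 X10.187 Y209.721
M3 S418
G01 X49.948 Y209.721 F2590
G01 X49.948 Y183.083
G01 X10.187 Y183.083
G01 X10.187 Y209.721
M5
G0 X0.000 Y0.000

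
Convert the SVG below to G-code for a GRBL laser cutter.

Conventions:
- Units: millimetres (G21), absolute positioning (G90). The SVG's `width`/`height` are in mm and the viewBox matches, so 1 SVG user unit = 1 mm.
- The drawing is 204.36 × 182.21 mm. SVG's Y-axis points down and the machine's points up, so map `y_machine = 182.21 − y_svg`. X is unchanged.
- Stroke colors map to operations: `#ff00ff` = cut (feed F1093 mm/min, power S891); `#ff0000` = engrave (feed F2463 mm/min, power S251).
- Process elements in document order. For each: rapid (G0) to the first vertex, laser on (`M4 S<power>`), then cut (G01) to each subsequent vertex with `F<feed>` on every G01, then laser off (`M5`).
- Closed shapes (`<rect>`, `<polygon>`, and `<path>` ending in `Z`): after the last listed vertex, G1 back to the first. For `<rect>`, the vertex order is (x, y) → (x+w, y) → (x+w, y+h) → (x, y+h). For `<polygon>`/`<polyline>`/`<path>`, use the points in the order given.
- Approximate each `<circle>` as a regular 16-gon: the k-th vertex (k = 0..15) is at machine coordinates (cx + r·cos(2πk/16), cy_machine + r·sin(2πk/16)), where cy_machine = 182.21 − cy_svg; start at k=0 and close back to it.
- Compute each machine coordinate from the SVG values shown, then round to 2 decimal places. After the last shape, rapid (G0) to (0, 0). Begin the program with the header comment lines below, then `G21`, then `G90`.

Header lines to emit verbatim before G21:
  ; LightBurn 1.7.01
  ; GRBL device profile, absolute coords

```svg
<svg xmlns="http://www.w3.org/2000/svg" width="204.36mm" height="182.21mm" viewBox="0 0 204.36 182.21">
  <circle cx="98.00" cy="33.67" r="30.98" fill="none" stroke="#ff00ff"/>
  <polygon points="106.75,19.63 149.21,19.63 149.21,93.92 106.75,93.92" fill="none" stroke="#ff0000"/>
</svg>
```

; LightBurn 1.7.01
; GRBL device profile, absolute coords
G21
G90
G0 X128.98 Y148.54
M4 S891
G01 X126.62 Y160.40 F1093
G01 X119.91 Y170.45 F1093
G01 X109.86 Y177.16 F1093
G01 X98.00 Y179.52 F1093
G01 X86.14 Y177.16 F1093
G01 X76.09 Y170.45 F1093
G01 X69.38 Y160.40 F1093
G01 X67.02 Y148.54 F1093
G01 X69.38 Y136.68 F1093
G01 X76.09 Y126.63 F1093
G01 X86.14 Y119.92 F1093
G01 X98.00 Y117.56 F1093
G01 X109.86 Y119.92 F1093
G01 X119.91 Y126.63 F1093
G01 X126.62 Y136.68 F1093
G01 X128.98 Y148.54 F1093
M5
G0 X106.75 Y162.58
M4 S251
G01 X149.21 Y162.58 F2463
G01 X149.21 Y88.29 F2463
G01 X106.75 Y88.29 F2463
G01 X106.75 Y162.58 F2463
M5
G0 X0.00 Y0.00

Since the viewBox matches the mm dimensions, user units are millimetres directly. The only transform is the Y-flip y_m = 182.21 − y_svg.

Shape 1 is a circle drawn with `<circle>`. Its stroke #ff00ff means cut at S891, F1093. After flipping Y the toolpath is (128.98,148.54) → (126.62,160.40) → (119.91,170.45) → (109.86,177.16) → (98.00,179.52) → (86.14,177.16) → (76.09,170.45) → (69.38,160.40) → (67.02,148.54) → (69.38,136.68) → (76.09,126.63) → (86.14,119.92) → (98.00,117.56) → (109.86,119.92) → (119.91,126.63) → (126.62,136.68) → (128.98,148.54), returning to the start.

Shape 2 is a rectangle drawn with `<polygon>`. Its stroke #ff0000 means engrave at S251, F2463. After flipping Y the toolpath is (106.75,162.58) → (149.21,162.58) → (149.21,88.29) → (106.75,88.29) → (106.75,162.58), returning to the start.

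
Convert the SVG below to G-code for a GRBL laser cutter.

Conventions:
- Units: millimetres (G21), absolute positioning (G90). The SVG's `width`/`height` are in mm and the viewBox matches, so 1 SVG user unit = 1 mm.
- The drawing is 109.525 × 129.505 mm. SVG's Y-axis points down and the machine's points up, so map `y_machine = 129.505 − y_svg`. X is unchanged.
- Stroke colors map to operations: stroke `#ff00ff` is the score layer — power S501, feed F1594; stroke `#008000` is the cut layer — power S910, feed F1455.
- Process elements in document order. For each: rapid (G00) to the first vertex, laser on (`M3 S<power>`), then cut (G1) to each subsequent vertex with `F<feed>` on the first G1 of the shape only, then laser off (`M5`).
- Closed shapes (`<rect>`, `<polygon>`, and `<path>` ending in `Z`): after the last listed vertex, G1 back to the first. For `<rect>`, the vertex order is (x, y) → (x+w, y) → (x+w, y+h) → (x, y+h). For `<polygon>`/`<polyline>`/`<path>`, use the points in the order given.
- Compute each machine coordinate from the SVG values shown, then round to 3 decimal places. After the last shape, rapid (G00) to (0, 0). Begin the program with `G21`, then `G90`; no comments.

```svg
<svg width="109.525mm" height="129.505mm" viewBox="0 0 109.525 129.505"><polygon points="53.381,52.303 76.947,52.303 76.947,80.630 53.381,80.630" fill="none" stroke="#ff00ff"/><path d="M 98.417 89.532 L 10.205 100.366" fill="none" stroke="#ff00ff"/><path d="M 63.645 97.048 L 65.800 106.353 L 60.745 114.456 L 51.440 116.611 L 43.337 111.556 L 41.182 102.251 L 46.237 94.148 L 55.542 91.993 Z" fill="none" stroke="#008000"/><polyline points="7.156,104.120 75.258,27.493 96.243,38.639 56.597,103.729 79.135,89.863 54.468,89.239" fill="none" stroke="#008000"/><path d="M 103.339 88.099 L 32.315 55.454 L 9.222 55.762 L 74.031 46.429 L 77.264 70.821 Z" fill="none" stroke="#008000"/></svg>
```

G21
G90
G00 X53.381 Y77.202
M3 S501
G1 X76.947 Y77.202 F1594
G1 X76.947 Y48.875
G1 X53.381 Y48.875
G1 X53.381 Y77.202
M5
G00 X98.417 Y39.973
M3 S501
G1 X10.205 Y29.139 F1594
M5
G00 X63.645 Y32.457
M3 S910
G1 X65.800 Y23.152 F1455
G1 X60.745 Y15.049
G1 X51.440 Y12.894
G1 X43.337 Y17.949
G1 X41.182 Y27.254
G1 X46.237 Y35.357
G1 X55.542 Y37.512
G1 X63.645 Y32.457
M5
G00 X7.156 Y25.385
M3 S910
G1 X75.258 Y102.012 F1455
G1 X96.243 Y90.866
G1 X56.597 Y25.776
G1 X79.135 Y39.642
G1 X54.468 Y40.266
M5
G00 X103.339 Y41.406
M3 S910
G1 X32.315 Y74.051 F1455
G1 X9.222 Y73.743
G1 X74.031 Y83.076
G1 X77.264 Y58.684
G1 X103.339 Y41.406
M5
G00 X0.000 Y0.000

Since the viewBox matches the mm dimensions, user units are millimetres directly. The only transform is the Y-flip y_m = 129.505 − y_svg.

Shape 1 is a rectangle drawn with `<polygon>`. Its stroke #ff00ff means score at S501, F1594. After flipping Y the toolpath is (53.381,77.202) → (76.947,77.202) → (76.947,48.875) → (53.381,48.875) → (53.381,77.202), returning to the start.

Shape 2 is a line segment drawn with `<path>`. Its stroke #ff00ff means score at S501, F1594. After flipping Y the toolpath is (98.417,39.973) → (10.205,29.139).

Shape 3 is a regular polygon drawn with `<path>`. Its stroke #008000 means cut at S910, F1455. After flipping Y the toolpath is (63.645,32.457) → (65.800,23.152) → (60.745,15.049) → (51.440,12.894) → (43.337,17.949) → (41.182,27.254) → (46.237,35.357) → (55.542,37.512) → (63.645,32.457), returning to the start.

Shape 4 is a open polyline drawn with `<polyline>`. Its stroke #008000 means cut at S910, F1455. After flipping Y the toolpath is (7.156,25.385) → (75.258,102.012) → (96.243,90.866) → (56.597,25.776) → (79.135,39.642) → (54.468,40.266).

Shape 5 is a closed polygon drawn with `<path>`. Its stroke #008000 means cut at S910, F1455. After flipping Y the toolpath is (103.339,41.406) → (32.315,74.051) → (9.222,73.743) → (74.031,83.076) → (77.264,58.684) → (103.339,41.406), returning to the start.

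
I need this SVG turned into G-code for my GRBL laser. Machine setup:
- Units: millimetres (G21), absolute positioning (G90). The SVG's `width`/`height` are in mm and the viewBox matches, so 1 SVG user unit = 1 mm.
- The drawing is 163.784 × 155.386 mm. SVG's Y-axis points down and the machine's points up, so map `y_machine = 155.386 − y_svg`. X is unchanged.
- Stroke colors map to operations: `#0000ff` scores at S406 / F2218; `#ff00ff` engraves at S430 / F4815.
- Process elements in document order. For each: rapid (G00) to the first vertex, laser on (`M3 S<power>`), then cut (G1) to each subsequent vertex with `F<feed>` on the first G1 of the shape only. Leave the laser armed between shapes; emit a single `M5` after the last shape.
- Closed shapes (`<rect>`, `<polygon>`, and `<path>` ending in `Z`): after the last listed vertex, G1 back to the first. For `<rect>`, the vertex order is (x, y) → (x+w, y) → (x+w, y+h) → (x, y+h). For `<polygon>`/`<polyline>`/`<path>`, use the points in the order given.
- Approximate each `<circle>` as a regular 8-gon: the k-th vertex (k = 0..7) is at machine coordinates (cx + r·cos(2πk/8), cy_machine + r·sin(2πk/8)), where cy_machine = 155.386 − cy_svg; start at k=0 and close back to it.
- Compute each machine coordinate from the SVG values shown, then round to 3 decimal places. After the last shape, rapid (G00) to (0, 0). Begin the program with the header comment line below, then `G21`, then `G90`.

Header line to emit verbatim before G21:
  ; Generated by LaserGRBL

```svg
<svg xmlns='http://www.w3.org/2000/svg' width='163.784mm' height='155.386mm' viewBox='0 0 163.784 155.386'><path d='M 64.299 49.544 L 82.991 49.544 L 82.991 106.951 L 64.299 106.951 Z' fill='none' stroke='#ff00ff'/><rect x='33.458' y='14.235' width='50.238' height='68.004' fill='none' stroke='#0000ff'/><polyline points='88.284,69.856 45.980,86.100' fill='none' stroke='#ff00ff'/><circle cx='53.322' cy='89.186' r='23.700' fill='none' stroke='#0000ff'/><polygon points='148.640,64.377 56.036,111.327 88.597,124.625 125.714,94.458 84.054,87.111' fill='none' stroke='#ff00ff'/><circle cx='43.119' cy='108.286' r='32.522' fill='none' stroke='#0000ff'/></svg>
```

; Generated by LaserGRBL
G21
G90
G00 X64.299 Y105.842
M3 S430
G1 X82.991 Y105.842 F4815
G1 X82.991 Y48.435
G1 X64.299 Y48.435
G1 X64.299 Y105.842
G00 X33.458 Y141.151
M3 S406
G1 X83.696 Y141.151 F2218
G1 X83.696 Y73.147
G1 X33.458 Y73.147
G1 X33.458 Y141.151
G00 X88.284 Y85.530
M3 S430
G1 X45.980 Y69.286 F4815
G00 X77.022 Y66.200
M3 S406
G1 X70.080 Y82.958 F2218
G1 X53.322 Y89.900
G1 X36.564 Y82.958
G1 X29.622 Y66.200
G1 X36.564 Y49.442
G1 X53.322 Y42.500
G1 X70.080 Y49.442
G1 X77.022 Y66.200
G00 X148.640 Y91.009
M3 S430
G1 X56.036 Y44.059 F4815
G1 X88.597 Y30.761
G1 X125.714 Y60.928
G1 X84.054 Y68.275
G1 X148.640 Y91.009
G00 X75.641 Y47.100
M3 S406
G1 X66.116 Y70.097 F2218
G1 X43.119 Y79.622
G1 X20.122 Y70.097
G1 X10.597 Y47.100
G1 X20.122 Y24.103
G1 X43.119 Y14.578
G1 X66.116 Y24.103
G1 X75.641 Y47.100
M5
G00 X0.000 Y0.000

viewBox `0 0 163.784 155.386` with mm width/height → 1 unit = 1 mm. Flip: y_m = 155.386 − y_svg.

**Shape 1** — `<path>` rectangle, stroke `#ff00ff` → engrave (S430, F4815). Machine vertices: (64.299,105.842) → (82.991,105.842) → (82.991,48.435) → (64.299,48.435) → (64.299,105.842). Closed: final G1 returns to the first vertex.

**Shape 2** — `<rect>` rectangle, stroke `#0000ff` → score (S406, F2218). Machine vertices: (33.458,141.151) → (83.696,141.151) → (83.696,73.147) → (33.458,73.147) → (33.458,141.151). Closed: final G1 returns to the first vertex.

**Shape 3** — `<polyline>` line segment, stroke `#ff00ff` → engrave (S430, F4815). Machine vertices: (88.284,85.530) → (45.980,69.286). Open path.

**Shape 4** — `<circle>` circle, stroke `#0000ff` → score (S406, F2218). Machine vertices: (77.022,66.200) → (70.080,82.958) → (53.322,89.900) → (36.564,82.958) → (29.622,66.200) → (36.564,49.442) → (53.322,42.500) → (70.080,49.442) → (77.022,66.200). Closed: final G1 returns to the first vertex.

**Shape 5** — `<polygon>` closed polygon, stroke `#ff00ff` → engrave (S430, F4815). Machine vertices: (148.640,91.009) → (56.036,44.059) → (88.597,30.761) → (125.714,60.928) → (84.054,68.275) → (148.640,91.009). Closed: final G1 returns to the first vertex.

**Shape 6** — `<circle>` circle, stroke `#0000ff` → score (S406, F2218). Machine vertices: (75.641,47.100) → (66.116,70.097) → (43.119,79.622) → (20.122,70.097) → (10.597,47.100) → (20.122,24.103) → (43.119,14.578) → (66.116,24.103) → (75.641,47.100). Closed: final G1 returns to the first vertex.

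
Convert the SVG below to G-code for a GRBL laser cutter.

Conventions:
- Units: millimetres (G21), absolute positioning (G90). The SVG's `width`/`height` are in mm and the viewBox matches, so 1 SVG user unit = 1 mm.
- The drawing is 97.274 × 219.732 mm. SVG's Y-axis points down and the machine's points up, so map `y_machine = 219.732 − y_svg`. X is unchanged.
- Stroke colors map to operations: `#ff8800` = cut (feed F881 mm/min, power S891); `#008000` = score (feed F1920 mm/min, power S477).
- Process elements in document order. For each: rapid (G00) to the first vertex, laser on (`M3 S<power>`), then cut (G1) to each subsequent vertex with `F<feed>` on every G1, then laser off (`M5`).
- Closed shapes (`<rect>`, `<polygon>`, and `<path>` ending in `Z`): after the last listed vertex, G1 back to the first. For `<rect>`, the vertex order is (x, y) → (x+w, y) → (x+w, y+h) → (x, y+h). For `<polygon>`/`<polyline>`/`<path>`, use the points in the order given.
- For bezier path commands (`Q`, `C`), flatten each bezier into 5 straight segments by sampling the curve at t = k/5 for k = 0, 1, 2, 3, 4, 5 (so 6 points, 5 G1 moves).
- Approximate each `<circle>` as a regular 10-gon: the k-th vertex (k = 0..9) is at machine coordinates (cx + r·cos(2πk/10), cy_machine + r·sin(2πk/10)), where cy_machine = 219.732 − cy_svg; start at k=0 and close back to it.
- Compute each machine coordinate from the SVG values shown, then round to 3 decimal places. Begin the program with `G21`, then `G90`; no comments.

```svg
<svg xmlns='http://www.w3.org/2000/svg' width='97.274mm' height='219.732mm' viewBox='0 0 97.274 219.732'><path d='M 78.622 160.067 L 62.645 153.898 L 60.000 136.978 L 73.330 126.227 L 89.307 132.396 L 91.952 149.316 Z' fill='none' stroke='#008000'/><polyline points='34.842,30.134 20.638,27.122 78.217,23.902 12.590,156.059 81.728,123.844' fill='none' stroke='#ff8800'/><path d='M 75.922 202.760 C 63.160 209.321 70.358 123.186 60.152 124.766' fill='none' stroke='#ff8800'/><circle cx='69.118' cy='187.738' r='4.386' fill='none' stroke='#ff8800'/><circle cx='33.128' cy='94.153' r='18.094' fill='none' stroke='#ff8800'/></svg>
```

Since the viewBox matches the mm dimensions, user units are millimetres directly. The only transform is the Y-flip y_m = 219.732 − y_svg.

Shape 1 is a regular polygon drawn with `<path>`. Its stroke #008000 means score at S477, F1920. After flipping Y the toolpath is (78.622,59.665) → (62.645,65.834) → (60.000,82.754) → (73.330,93.505) → (89.307,87.336) → (91.952,70.416) → (78.622,59.665), returning to the start.

Shape 2 is a open polyline drawn with `<polyline>`. Its stroke #ff8800 means cut at S891, F881. After flipping Y the toolpath is (34.842,189.598) → (20.638,192.610) → (78.217,195.830) → (12.590,63.673) → (81.728,95.888).

Shape 3 is a cubic bezier drawn with `<path>`. Its stroke #ff8800 means cut at S891, F881. After flipping Y the toolpath is (75.922,16.972) → (70.361,22.716) → (67.797,42.047) → (66.437,66.305) → (64.486,86.831) → (60.152,94.966).

Shape 4 is a circle drawn with `<circle>`. Its stroke #ff8800 means cut at S891, F881. After flipping Y the toolpath is (73.504,31.994) → (72.666,34.572) → (70.473,36.165) → (67.763,36.165) → (65.570,34.572) → (64.732,31.994) → (65.570,29.416) → (67.763,27.823) → (70.473,27.823) → (72.666,29.416) → (73.504,31.994), returning to the start.

Shape 5 is a circle drawn with `<circle>`. Its stroke #ff8800 means cut at S891, F881. After flipping Y the toolpath is (51.222,125.579) → (47.766,136.214) → (38.719,142.787) → (27.537,142.787) → (18.490,136.214) → (15.034,125.579) → (18.490,114.944) → (27.537,108.371) → (38.719,108.371) → (47.766,114.944) → (51.222,125.579), returning to the start.

G21
G90
G00 X78.622 Y59.665
M3 S477
G1 X62.645 Y65.834 F1920
G1 X60.000 Y82.754 F1920
G1 X73.330 Y93.505 F1920
G1 X89.307 Y87.336 F1920
G1 X91.952 Y70.416 F1920
G1 X78.622 Y59.665 F1920
M5
G00 X34.842 Y189.598
M3 S891
G1 X20.638 Y192.610 F881
G1 X78.217 Y195.830 F881
G1 X12.590 Y63.673 F881
G1 X81.728 Y95.888 F881
M5
G00 X75.922 Y16.972
M3 S891
G1 X70.361 Y22.716 F881
G1 X67.797 Y42.047 F881
G1 X66.437 Y66.305 F881
G1 X64.486 Y86.831 F881
G1 X60.152 Y94.966 F881
M5
G00 X73.504 Y31.994
M3 S891
G1 X72.666 Y34.572 F881
G1 X70.473 Y36.165 F881
G1 X67.763 Y36.165 F881
G1 X65.570 Y34.572 F881
G1 X64.732 Y31.994 F881
G1 X65.570 Y29.416 F881
G1 X67.763 Y27.823 F881
G1 X70.473 Y27.823 F881
G1 X72.666 Y29.416 F881
G1 X73.504 Y31.994 F881
M5
G00 X51.222 Y125.579
M3 S891
G1 X47.766 Y136.214 F881
G1 X38.719 Y142.787 F881
G1 X27.537 Y142.787 F881
G1 X18.490 Y136.214 F881
G1 X15.034 Y125.579 F881
G1 X18.490 Y114.944 F881
G1 X27.537 Y108.371 F881
G1 X38.719 Y108.371 F881
G1 X47.766 Y114.944 F881
G1 X51.222 Y125.579 F881
M5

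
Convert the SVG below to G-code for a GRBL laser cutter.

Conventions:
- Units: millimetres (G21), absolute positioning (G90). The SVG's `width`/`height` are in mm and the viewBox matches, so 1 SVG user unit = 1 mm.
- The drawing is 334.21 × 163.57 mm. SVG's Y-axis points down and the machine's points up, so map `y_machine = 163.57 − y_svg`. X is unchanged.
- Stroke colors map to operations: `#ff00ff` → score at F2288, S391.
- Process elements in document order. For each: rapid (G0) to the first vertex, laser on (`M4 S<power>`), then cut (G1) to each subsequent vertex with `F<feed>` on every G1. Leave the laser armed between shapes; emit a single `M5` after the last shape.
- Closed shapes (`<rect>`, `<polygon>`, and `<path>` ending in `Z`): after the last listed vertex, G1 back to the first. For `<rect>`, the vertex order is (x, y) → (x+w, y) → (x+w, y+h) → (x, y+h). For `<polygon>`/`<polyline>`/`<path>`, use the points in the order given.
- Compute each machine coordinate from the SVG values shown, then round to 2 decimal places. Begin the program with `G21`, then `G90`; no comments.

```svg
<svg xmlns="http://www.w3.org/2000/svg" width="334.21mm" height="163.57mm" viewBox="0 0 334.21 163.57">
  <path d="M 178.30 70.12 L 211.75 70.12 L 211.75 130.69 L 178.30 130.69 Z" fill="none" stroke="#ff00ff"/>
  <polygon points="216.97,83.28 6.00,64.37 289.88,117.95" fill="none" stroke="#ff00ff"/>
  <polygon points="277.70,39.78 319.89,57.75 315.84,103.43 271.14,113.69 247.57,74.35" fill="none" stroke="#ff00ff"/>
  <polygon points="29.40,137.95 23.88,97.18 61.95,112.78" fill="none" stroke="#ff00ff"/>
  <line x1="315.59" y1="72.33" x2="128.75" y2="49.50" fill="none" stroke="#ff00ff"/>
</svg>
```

viewBox `0 0 334.21 163.57` with mm width/height → 1 unit = 1 mm. Flip: y_m = 163.57 − y_svg.

**Shape 1** — `<path>` rectangle, stroke `#ff00ff` → score (S391, F2288). Machine vertices: (178.30,93.45) → (211.75,93.45) → (211.75,32.88) → (178.30,32.88) → (178.30,93.45). Closed: final G1 returns to the first vertex.

**Shape 2** — `<polygon>` closed polygon, stroke `#ff00ff` → score (S391, F2288). Machine vertices: (216.97,80.29) → (6.00,99.20) → (289.88,45.62) → (216.97,80.29). Closed: final G1 returns to the first vertex.

**Shape 3** — `<polygon>` regular polygon, stroke `#ff00ff` → score (S391, F2288). Machine vertices: (277.70,123.79) → (319.89,105.82) → (315.84,60.14) → (271.14,49.88) → (247.57,89.22) → (277.70,123.79). Closed: final G1 returns to the first vertex.

**Shape 4** — `<polygon>` regular polygon, stroke `#ff00ff` → score (S391, F2288). Machine vertices: (29.40,25.62) → (23.88,66.39) → (61.95,50.79) → (29.40,25.62). Closed: final G1 returns to the first vertex.

**Shape 5** — `<line>` line segment, stroke `#ff00ff` → score (S391, F2288). Machine vertices: (315.59,91.24) → (128.75,114.07). Open path.

G21
G90
G0 X178.30 Y93.45
M4 S391
G1 X211.75 Y93.45 F2288
G1 X211.75 Y32.88 F2288
G1 X178.30 Y32.88 F2288
G1 X178.30 Y93.45 F2288
G0 X216.97 Y80.29
M4 S391
G1 X6.00 Y99.20 F2288
G1 X289.88 Y45.62 F2288
G1 X216.97 Y80.29 F2288
G0 X277.70 Y123.79
M4 S391
G1 X319.89 Y105.82 F2288
G1 X315.84 Y60.14 F2288
G1 X271.14 Y49.88 F2288
G1 X247.57 Y89.22 F2288
G1 X277.70 Y123.79 F2288
G0 X29.40 Y25.62
M4 S391
G1 X23.88 Y66.39 F2288
G1 X61.95 Y50.79 F2288
G1 X29.40 Y25.62 F2288
G0 X315.59 Y91.24
M4 S391
G1 X128.75 Y114.07 F2288
M5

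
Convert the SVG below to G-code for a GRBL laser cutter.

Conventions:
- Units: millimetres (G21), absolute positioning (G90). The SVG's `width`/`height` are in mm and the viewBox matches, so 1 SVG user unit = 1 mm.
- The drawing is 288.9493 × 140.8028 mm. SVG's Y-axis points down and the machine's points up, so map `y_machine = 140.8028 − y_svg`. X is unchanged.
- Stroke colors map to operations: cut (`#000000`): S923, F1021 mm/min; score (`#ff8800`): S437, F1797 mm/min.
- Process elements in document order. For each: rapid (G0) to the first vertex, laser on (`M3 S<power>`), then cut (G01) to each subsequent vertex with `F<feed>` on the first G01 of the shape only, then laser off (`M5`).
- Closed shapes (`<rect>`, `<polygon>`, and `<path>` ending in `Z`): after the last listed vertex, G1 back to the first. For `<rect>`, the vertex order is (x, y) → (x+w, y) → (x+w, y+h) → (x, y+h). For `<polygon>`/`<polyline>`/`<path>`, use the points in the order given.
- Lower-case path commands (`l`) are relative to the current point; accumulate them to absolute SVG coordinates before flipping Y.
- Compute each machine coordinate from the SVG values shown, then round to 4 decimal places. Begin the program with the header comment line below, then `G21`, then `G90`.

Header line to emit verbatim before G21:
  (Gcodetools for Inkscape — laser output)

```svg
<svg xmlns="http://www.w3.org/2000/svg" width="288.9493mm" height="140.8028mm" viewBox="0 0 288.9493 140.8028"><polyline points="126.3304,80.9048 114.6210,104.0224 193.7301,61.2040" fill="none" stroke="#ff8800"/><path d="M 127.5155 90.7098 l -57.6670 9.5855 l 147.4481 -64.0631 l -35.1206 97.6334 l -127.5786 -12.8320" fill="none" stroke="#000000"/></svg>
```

1 u = 1 mm; y_m = 140.8028 − y.

[1] `<polyline>` open polyline, #ff8800→score S437 F1797: (126.3304,59.8980) → (114.6210,36.7804) → (193.7301,79.5988)

[2] `<path>` open polyline, #000000→cut S923 F1021: (127.5155,50.0930) → (69.8485,40.5075) → (217.2966,104.5706) → (182.1760,6.9372) → (54.5974,19.7692)

(Gcodetools for Inkscape — laser output)
G21
G90
G0 X126.3304 Y59.8980
M3 S437
G01 X114.6210 Y36.7804 F1797
G01 X193.7301 Y79.5988
M5
G0 X127.5155 Y50.0930
M3 S923
G01 X69.8485 Y40.5075 F1021
G01 X217.2966 Y104.5706
G01 X182.1760 Y6.9372
G01 X54.5974 Y19.7692
M5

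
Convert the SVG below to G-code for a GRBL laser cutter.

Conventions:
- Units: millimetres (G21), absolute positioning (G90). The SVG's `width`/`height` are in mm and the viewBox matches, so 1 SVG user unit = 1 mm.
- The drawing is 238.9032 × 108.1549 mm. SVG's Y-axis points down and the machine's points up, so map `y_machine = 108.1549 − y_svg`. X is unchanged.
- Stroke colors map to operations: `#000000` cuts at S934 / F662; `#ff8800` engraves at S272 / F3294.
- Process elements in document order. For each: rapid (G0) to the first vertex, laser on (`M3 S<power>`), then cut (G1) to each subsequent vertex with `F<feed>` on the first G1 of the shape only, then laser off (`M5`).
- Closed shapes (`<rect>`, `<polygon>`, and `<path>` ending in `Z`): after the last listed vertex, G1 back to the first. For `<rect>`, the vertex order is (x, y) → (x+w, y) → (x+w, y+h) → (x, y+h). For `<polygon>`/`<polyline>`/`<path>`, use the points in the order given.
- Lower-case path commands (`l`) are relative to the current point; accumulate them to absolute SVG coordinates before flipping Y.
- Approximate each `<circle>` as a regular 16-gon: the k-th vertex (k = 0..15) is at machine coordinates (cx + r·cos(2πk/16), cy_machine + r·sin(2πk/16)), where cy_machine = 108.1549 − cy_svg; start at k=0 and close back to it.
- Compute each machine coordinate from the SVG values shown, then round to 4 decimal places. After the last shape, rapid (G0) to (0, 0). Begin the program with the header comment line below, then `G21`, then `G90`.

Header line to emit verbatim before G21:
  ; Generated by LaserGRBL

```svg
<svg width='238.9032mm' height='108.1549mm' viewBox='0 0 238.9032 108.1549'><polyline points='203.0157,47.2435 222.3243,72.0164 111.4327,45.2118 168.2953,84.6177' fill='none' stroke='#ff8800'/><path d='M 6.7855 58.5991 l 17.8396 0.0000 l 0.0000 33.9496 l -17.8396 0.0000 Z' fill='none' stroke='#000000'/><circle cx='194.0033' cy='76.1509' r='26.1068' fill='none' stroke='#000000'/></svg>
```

; Generated by LaserGRBL
G21
G90
G0 X203.0157 Y60.9114
M3 S272
G1 X222.3243 Y36.1385 F3294
G1 X111.4327 Y62.9431
G1 X168.2953 Y23.5372
M5
G0 X6.7855 Y49.5558
M3 S934
G1 X24.6251 Y49.5558 F662
G1 X24.6251 Y15.6062
G1 X6.7855 Y15.6062
G1 X6.7855 Y49.5558
M5
G0 X220.1101 Y32.0040
M3 S934
G1 X218.1228 Y41.9946 F662
G1 X212.4636 Y50.4643
G1 X203.9939 Y56.1235
G1 X194.0033 Y58.1108
G1 X184.0127 Y56.1235
G1 X175.5430 Y50.4643
G1 X169.8838 Y41.9946
G1 X167.8965 Y32.0040
G1 X169.8838 Y22.0134
G1 X175.5430 Y13.5437
G1 X184.0127 Y7.8845
G1 X194.0033 Y5.8972
G1 X203.9939 Y7.8845
G1 X212.4636 Y13.5437
G1 X218.1228 Y22.0134
G1 X220.1101 Y32.0040
M5
G0 X0.0000 Y0.0000

Since the viewBox matches the mm dimensions, user units are millimetres directly. The only transform is the Y-flip y_m = 108.1549 − y_svg.

Shape 1 is a open polyline drawn with `<polyline>`. Its stroke #ff8800 means engrave at S272, F3294. After flipping Y the toolpath is (203.0157,60.9114) → (222.3243,36.1385) → (111.4327,62.9431) → (168.2953,23.5372).

Shape 2 is a rectangle drawn with `<path>`. Its stroke #000000 means cut at S934, F662. After flipping Y the toolpath is (6.7855,49.5558) → (24.6251,49.5558) → (24.6251,15.6062) → (6.7855,15.6062) → (6.7855,49.5558), returning to the start.

Shape 3 is a circle drawn with `<circle>`. Its stroke #000000 means cut at S934, F662. After flipping Y the toolpath is (220.1101,32.0040) → (218.1228,41.9946) → (212.4636,50.4643) → (203.9939,56.1235) → (194.0033,58.1108) → (184.0127,56.1235) → (175.5430,50.4643) → (169.8838,41.9946) → (167.8965,32.0040) → (169.8838,22.0134) → (175.5430,13.5437) → (184.0127,7.8845) → (194.0033,5.8972) → (203.9939,7.8845) → (212.4636,13.5437) → (218.1228,22.0134) → (220.1101,32.0040), returning to the start.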